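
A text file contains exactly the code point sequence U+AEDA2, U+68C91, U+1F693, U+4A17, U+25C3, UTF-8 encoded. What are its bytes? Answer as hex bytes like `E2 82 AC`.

U+AEDA2: 4-byte form → F2 AE B6 A2.
U+68C91: 4-byte form → F1 A8 B2 91.
U+1F693: 4-byte form → F0 9F 9A 93.
U+4A17: 3-byte form → E4 A8 97.
U+25C3: 3-byte form → E2 97 83.
Concatenated (18 bytes): F2 AE B6 A2 F1 A8 B2 91 F0 9F 9A 93 E4 A8 97 E2 97 83.

F2 AE B6 A2 F1 A8 B2 91 F0 9F 9A 93 E4 A8 97 E2 97 83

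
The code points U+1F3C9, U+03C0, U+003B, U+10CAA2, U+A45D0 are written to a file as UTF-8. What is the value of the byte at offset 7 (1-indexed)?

1-indexed offset 7 is 0-indexed offset 6.
U+1F3C9 → 4-byte form F0 9F 8F 89 at offsets 0–3.
U+03C0 → 2-byte form CF 80 at offsets 4–5.
U+003B → 1-byte form 3B at offsets 6–6.
Offset 6 falls in char 3's range; it's byte 1 of 3B = 0x3B.

0x3B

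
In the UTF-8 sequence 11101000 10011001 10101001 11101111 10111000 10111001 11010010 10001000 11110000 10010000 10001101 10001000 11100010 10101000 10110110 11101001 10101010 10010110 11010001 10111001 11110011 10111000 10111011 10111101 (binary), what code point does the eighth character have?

U+F8EFD

Offset 0: leading byte 0xE8 = 11101000 → 3-byte char #1 = E8 99 A9.
Offset 3: leading byte 0xEF = 11101111 → 3-byte char #2 = EF B8 B9.
Offset 6: leading byte 0xD2 = 11010010 → 2-byte char #3 = D2 88.
Offset 8: leading byte 0xF0 = 11110000 → 4-byte char #4 = F0 90 8D 88.
Offset 12: leading byte 0xE2 = 11100010 → 3-byte char #5 = E2 A8 B6.
Offset 15: leading byte 0xE9 = 11101001 → 3-byte char #6 = E9 AA 96.
Offset 18: leading byte 0xD1 = 11010001 → 2-byte char #7 = D1 B9.
Offset 20: leading byte 0xF3 = 11110011 → 4-byte char #8 = F3 B8 BB BD.
Leading byte 0xF3 = 11110011 matches 11110xxx → 4-byte sequence.
Byte 1: 0xF3 = 11110011, payload 011 (3 bits).
Byte 2: 0xB8 = 10111000 (10xxxxxx ✓), payload 111000.
Byte 3: 0xBB = 10111011 (10xxxxxx ✓), payload 111011.
Byte 4: 0xBD = 10111101 (10xxxxxx ✓), payload 111101.
Concatenate: 011111000111011111101 = 0xF8EFD (21 bits → U+F8EFD).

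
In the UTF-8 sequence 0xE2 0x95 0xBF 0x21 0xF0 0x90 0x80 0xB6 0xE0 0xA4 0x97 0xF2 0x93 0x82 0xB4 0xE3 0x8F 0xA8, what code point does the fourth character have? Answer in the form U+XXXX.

U+0917

Offset 0: leading byte 0xE2 = 11100010 → 3-byte char #1 = E2 95 BF.
Offset 3: leading byte 0x21 = 00100001 → 1-byte char #2 = 21.
Offset 4: leading byte 0xF0 = 11110000 → 4-byte char #3 = F0 90 80 B6.
Offset 8: leading byte 0xE0 = 11100000 → 3-byte char #4 = E0 A4 97.
Leading byte 0xE0 = 11100000 matches 1110xxxx → 3-byte sequence.
Byte 1: 0xE0 = 11100000, payload 0000 (4 bits).
Byte 2: 0xA4 = 10100100 (10xxxxxx ✓), payload 100100.
Byte 3: 0x97 = 10010111 (10xxxxxx ✓), payload 010111.
Concatenate: 0000100100010111 = 0x917 (16 bits → U+0917).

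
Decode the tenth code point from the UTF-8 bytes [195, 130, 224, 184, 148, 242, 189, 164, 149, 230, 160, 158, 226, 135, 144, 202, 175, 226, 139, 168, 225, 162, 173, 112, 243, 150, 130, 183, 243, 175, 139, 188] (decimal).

Offset 0: leading byte 0xC3 = 11000011 → 2-byte char #1 = C3 82.
Offset 2: leading byte 0xE0 = 11100000 → 3-byte char #2 = E0 B8 94.
Offset 5: leading byte 0xF2 = 11110010 → 4-byte char #3 = F2 BD A4 95.
Offset 9: leading byte 0xE6 = 11100110 → 3-byte char #4 = E6 A0 9E.
Offset 12: leading byte 0xE2 = 11100010 → 3-byte char #5 = E2 87 90.
Offset 15: leading byte 0xCA = 11001010 → 2-byte char #6 = CA AF.
Offset 17: leading byte 0xE2 = 11100010 → 3-byte char #7 = E2 8B A8.
Offset 20: leading byte 0xE1 = 11100001 → 3-byte char #8 = E1 A2 AD.
Offset 23: leading byte 0x70 = 01110000 → 1-byte char #9 = 70.
Offset 24: leading byte 0xF3 = 11110011 → 4-byte char #10 = F3 96 82 B7.
Leading byte 0xF3 = 11110011 matches 11110xxx → 4-byte sequence.
Byte 1: 0xF3 = 11110011, payload 011 (3 bits).
Byte 2: 0x96 = 10010110 (10xxxxxx ✓), payload 010110.
Byte 3: 0x82 = 10000010 (10xxxxxx ✓), payload 000010.
Byte 4: 0xB7 = 10110111 (10xxxxxx ✓), payload 110111.
Concatenate: 011010110000010110111 = 0xD60B7 (21 bits → U+D60B7).

U+D60B7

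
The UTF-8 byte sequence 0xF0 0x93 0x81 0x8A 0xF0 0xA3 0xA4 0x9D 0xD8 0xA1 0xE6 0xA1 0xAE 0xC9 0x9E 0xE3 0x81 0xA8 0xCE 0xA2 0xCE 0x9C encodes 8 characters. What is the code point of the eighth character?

Offset 0: leading byte 0xF0 = 11110000 → 4-byte char #1 = F0 93 81 8A.
Offset 4: leading byte 0xF0 = 11110000 → 4-byte char #2 = F0 A3 A4 9D.
Offset 8: leading byte 0xD8 = 11011000 → 2-byte char #3 = D8 A1.
Offset 10: leading byte 0xE6 = 11100110 → 3-byte char #4 = E6 A1 AE.
Offset 13: leading byte 0xC9 = 11001001 → 2-byte char #5 = C9 9E.
Offset 15: leading byte 0xE3 = 11100011 → 3-byte char #6 = E3 81 A8.
Offset 18: leading byte 0xCE = 11001110 → 2-byte char #7 = CE A2.
Offset 20: leading byte 0xCE = 11001110 → 2-byte char #8 = CE 9C.
Leading byte 0xCE = 11001110 matches 110xxxxx → 2-byte sequence.
Byte 1: 0xCE = 11001110, payload 01110 (5 bits).
Byte 2: 0x9C = 10011100 (10xxxxxx ✓), payload 011100.
Concatenate: 01110011100 = 0x39C (11 bits → U+039C).

U+039C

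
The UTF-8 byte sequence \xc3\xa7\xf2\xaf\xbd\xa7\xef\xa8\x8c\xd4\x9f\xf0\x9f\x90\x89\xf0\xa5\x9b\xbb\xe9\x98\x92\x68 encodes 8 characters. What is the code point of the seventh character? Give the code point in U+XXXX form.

Offset 0: leading byte 0xC3 = 11000011 → 2-byte char #1 = C3 A7.
Offset 2: leading byte 0xF2 = 11110010 → 4-byte char #2 = F2 AF BD A7.
Offset 6: leading byte 0xEF = 11101111 → 3-byte char #3 = EF A8 8C.
Offset 9: leading byte 0xD4 = 11010100 → 2-byte char #4 = D4 9F.
Offset 11: leading byte 0xF0 = 11110000 → 4-byte char #5 = F0 9F 90 89.
Offset 15: leading byte 0xF0 = 11110000 → 4-byte char #6 = F0 A5 9B BB.
Offset 19: leading byte 0xE9 = 11101001 → 3-byte char #7 = E9 98 92.
Leading byte 0xE9 = 11101001 matches 1110xxxx → 3-byte sequence.
Byte 1: 0xE9 = 11101001, payload 1001 (4 bits).
Byte 2: 0x98 = 10011000 (10xxxxxx ✓), payload 011000.
Byte 3: 0x92 = 10010010 (10xxxxxx ✓), payload 010010.
Concatenate: 1001011000010010 = 0x9612 (16 bits → U+9612).

U+9612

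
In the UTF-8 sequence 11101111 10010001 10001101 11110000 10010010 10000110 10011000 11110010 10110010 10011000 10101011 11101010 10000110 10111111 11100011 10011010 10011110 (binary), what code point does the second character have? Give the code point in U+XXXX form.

U+12198

Offset 0: leading byte 0xEF = 11101111 → 3-byte char #1 = EF 91 8D.
Offset 3: leading byte 0xF0 = 11110000 → 4-byte char #2 = F0 92 86 98.
Leading byte 0xF0 = 11110000 matches 11110xxx → 4-byte sequence.
Byte 1: 0xF0 = 11110000, payload 000 (3 bits).
Byte 2: 0x92 = 10010010 (10xxxxxx ✓), payload 010010.
Byte 3: 0x86 = 10000110 (10xxxxxx ✓), payload 000110.
Byte 4: 0x98 = 10011000 (10xxxxxx ✓), payload 011000.
Concatenate: 000010010000110011000 = 0x12198 (21 bits → U+12198).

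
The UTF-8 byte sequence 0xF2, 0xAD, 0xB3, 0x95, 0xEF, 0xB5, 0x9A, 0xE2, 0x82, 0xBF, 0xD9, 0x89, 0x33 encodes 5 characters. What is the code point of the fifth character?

Offset 0: leading byte 0xF2 = 11110010 → 4-byte char #1 = F2 AD B3 95.
Offset 4: leading byte 0xEF = 11101111 → 3-byte char #2 = EF B5 9A.
Offset 7: leading byte 0xE2 = 11100010 → 3-byte char #3 = E2 82 BF.
Offset 10: leading byte 0xD9 = 11011001 → 2-byte char #4 = D9 89.
Offset 12: leading byte 0x33 = 00110011 → 1-byte char #5 = 33.
Leading byte 0x33 = 00110011 matches 0xxxxxxx → 1-byte sequence.
Byte 1: 0x33 = 00110011, payload 0110011 (7 bits).
Concatenate: 0110011 = 0x33 (7 bits → U+0033).

U+0033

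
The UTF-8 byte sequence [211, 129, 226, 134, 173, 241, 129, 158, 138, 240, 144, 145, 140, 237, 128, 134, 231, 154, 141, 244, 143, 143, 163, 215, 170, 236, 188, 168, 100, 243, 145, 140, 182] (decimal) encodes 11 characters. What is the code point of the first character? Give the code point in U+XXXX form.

Offset 0: leading byte 0xD3 = 11010011 → 2-byte char #1 = D3 81.
Leading byte 0xD3 = 11010011 matches 110xxxxx → 2-byte sequence.
Byte 1: 0xD3 = 11010011, payload 10011 (5 bits).
Byte 2: 0x81 = 10000001 (10xxxxxx ✓), payload 000001.
Concatenate: 10011000001 = 0x4C1 (11 bits → U+04C1).

U+04C1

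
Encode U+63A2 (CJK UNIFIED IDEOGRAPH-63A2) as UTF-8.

E6 8E A2

U+63A2 = 0x63A2 = 25506 decimal. In range U+0800–U+FFFF → 3-byte form: 1110xxxx 10xxxxxx 10xxxxxx.
Binary (16 bits): 0110001110100010.
Split 4+6+6: 0110 | 001110 | 100010.
Byte 1: 11100110 = 0xE6.
Byte 2: 10001110 = 0x8E.
Byte 3: 10100010 = 0xA2.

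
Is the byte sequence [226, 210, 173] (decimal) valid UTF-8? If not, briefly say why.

invalid (non-continuation byte where continuation expected)

Leading byte 0xE2 = 11100010 → 3-byte form.
Byte 2 is 0xD2 = 11010010, which is not 10xxxxxx — expected a continuation byte.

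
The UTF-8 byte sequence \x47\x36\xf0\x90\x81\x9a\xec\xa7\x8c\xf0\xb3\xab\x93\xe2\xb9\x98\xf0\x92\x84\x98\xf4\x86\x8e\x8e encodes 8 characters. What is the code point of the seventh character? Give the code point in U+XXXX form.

U+12118

Offset 0: leading byte 0x47 = 01000111 → 1-byte char #1 = 47.
Offset 1: leading byte 0x36 = 00110110 → 1-byte char #2 = 36.
Offset 2: leading byte 0xF0 = 11110000 → 4-byte char #3 = F0 90 81 9A.
Offset 6: leading byte 0xEC = 11101100 → 3-byte char #4 = EC A7 8C.
Offset 9: leading byte 0xF0 = 11110000 → 4-byte char #5 = F0 B3 AB 93.
Offset 13: leading byte 0xE2 = 11100010 → 3-byte char #6 = E2 B9 98.
Offset 16: leading byte 0xF0 = 11110000 → 4-byte char #7 = F0 92 84 98.
Leading byte 0xF0 = 11110000 matches 11110xxx → 4-byte sequence.
Byte 1: 0xF0 = 11110000, payload 000 (3 bits).
Byte 2: 0x92 = 10010010 (10xxxxxx ✓), payload 010010.
Byte 3: 0x84 = 10000100 (10xxxxxx ✓), payload 000100.
Byte 4: 0x98 = 10011000 (10xxxxxx ✓), payload 011000.
Concatenate: 000010010000100011000 = 0x12118 (21 bits → U+12118).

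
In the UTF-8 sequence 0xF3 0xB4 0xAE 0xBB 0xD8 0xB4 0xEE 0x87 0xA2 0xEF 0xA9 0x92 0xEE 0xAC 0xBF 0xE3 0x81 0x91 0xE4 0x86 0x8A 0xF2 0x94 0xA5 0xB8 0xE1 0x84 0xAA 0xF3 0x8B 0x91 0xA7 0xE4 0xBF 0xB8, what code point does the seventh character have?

U+418A

Offset 0: leading byte 0xF3 = 11110011 → 4-byte char #1 = F3 B4 AE BB.
Offset 4: leading byte 0xD8 = 11011000 → 2-byte char #2 = D8 B4.
Offset 6: leading byte 0xEE = 11101110 → 3-byte char #3 = EE 87 A2.
Offset 9: leading byte 0xEF = 11101111 → 3-byte char #4 = EF A9 92.
Offset 12: leading byte 0xEE = 11101110 → 3-byte char #5 = EE AC BF.
Offset 15: leading byte 0xE3 = 11100011 → 3-byte char #6 = E3 81 91.
Offset 18: leading byte 0xE4 = 11100100 → 3-byte char #7 = E4 86 8A.
Leading byte 0xE4 = 11100100 matches 1110xxxx → 3-byte sequence.
Byte 1: 0xE4 = 11100100, payload 0100 (4 bits).
Byte 2: 0x86 = 10000110 (10xxxxxx ✓), payload 000110.
Byte 3: 0x8A = 10001010 (10xxxxxx ✓), payload 001010.
Concatenate: 0100000110001010 = 0x418A (16 bits → U+418A).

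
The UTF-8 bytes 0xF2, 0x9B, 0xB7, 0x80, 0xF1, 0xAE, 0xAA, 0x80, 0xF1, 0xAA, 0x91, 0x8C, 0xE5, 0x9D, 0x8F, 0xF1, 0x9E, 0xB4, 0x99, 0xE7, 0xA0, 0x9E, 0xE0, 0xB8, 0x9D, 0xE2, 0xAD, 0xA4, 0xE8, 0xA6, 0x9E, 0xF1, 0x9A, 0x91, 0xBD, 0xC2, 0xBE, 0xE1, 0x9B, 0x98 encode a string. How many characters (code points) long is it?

Byte at offset 0: 0xF2 = 11110010 → 4-byte char (#1). Advance 4.
Byte at offset 4: 0xF1 = 11110001 → 4-byte char (#2). Advance 4.
Byte at offset 8: 0xF1 = 11110001 → 4-byte char (#3). Advance 4.
Byte at offset 12: 0xE5 = 11100101 → 3-byte char (#4). Advance 3.
Byte at offset 15: 0xF1 = 11110001 → 4-byte char (#5). Advance 4.
Byte at offset 19: 0xE7 = 11100111 → 3-byte char (#6). Advance 3.
Byte at offset 22: 0xE0 = 11100000 → 3-byte char (#7). Advance 3.
Byte at offset 25: 0xE2 = 11100010 → 3-byte char (#8). Advance 3.
Byte at offset 28: 0xE8 = 11101000 → 3-byte char (#9). Advance 3.
Byte at offset 31: 0xF1 = 11110001 → 4-byte char (#10). Advance 4.
Byte at offset 35: 0xC2 = 11000010 → 2-byte char (#11). Advance 2.
Byte at offset 37: 0xE1 = 11100001 → 3-byte char (#12). Advance 3.
Reached end at offset 40 after 12 code points.

12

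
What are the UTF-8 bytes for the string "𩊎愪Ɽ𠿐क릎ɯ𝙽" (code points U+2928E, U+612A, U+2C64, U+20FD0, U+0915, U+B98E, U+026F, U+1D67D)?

F0 A9 8A 8E E6 84 AA E2 B1 A4 F0 A0 BF 90 E0 A4 95 EB A6 8E C9 AF F0 9D 99 BD

U+2928E: 4-byte form → F0 A9 8A 8E.
U+612A: 3-byte form → E6 84 AA.
U+2C64: 3-byte form → E2 B1 A4.
U+20FD0: 4-byte form → F0 A0 BF 90.
U+0915: 3-byte form → E0 A4 95.
U+B98E: 3-byte form → EB A6 8E.
U+026F: 2-byte form → C9 AF.
U+1D67D: 4-byte form → F0 9D 99 BD.
Concatenated (26 bytes): F0 A9 8A 8E E6 84 AA E2 B1 A4 F0 A0 BF 90 E0 A4 95 EB A6 8E C9 AF F0 9D 99 BD.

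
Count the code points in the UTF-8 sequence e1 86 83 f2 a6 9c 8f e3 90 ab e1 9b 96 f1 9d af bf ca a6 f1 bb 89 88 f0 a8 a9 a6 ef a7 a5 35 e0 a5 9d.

Byte at offset 0: 0xE1 = 11100001 → 3-byte char (#1). Advance 3.
Byte at offset 3: 0xF2 = 11110010 → 4-byte char (#2). Advance 4.
Byte at offset 7: 0xE3 = 11100011 → 3-byte char (#3). Advance 3.
Byte at offset 10: 0xE1 = 11100001 → 3-byte char (#4). Advance 3.
Byte at offset 13: 0xF1 = 11110001 → 4-byte char (#5). Advance 4.
Byte at offset 17: 0xCA = 11001010 → 2-byte char (#6). Advance 2.
Byte at offset 19: 0xF1 = 11110001 → 4-byte char (#7). Advance 4.
Byte at offset 23: 0xF0 = 11110000 → 4-byte char (#8). Advance 4.
Byte at offset 27: 0xEF = 11101111 → 3-byte char (#9). Advance 3.
Byte at offset 30: 0x35 = 00110101 → 1-byte char (#10). Advance 1.
Byte at offset 31: 0xE0 = 11100000 → 3-byte char (#11). Advance 3.
Reached end at offset 34 after 11 code points.

11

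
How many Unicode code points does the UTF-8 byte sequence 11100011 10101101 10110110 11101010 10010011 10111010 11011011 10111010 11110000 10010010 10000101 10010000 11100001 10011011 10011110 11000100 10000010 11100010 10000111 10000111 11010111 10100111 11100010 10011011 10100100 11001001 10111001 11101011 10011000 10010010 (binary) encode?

11

Byte at offset 0: 0xE3 = 11100011 → 3-byte char (#1). Advance 3.
Byte at offset 3: 0xEA = 11101010 → 3-byte char (#2). Advance 3.
Byte at offset 6: 0xDB = 11011011 → 2-byte char (#3). Advance 2.
Byte at offset 8: 0xF0 = 11110000 → 4-byte char (#4). Advance 4.
Byte at offset 12: 0xE1 = 11100001 → 3-byte char (#5). Advance 3.
Byte at offset 15: 0xC4 = 11000100 → 2-byte char (#6). Advance 2.
Byte at offset 17: 0xE2 = 11100010 → 3-byte char (#7). Advance 3.
Byte at offset 20: 0xD7 = 11010111 → 2-byte char (#8). Advance 2.
Byte at offset 22: 0xE2 = 11100010 → 3-byte char (#9). Advance 3.
Byte at offset 25: 0xC9 = 11001001 → 2-byte char (#10). Advance 2.
Byte at offset 27: 0xEB = 11101011 → 3-byte char (#11). Advance 3.
Reached end at offset 30 after 11 code points.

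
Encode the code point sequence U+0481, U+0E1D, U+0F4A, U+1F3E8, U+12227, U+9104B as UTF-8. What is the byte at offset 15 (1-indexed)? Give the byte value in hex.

1-indexed offset 15 is 0-indexed offset 14.
U+0481 → 2-byte form D2 81 at offsets 0–1.
U+0E1D → 3-byte form E0 B8 9D at offsets 2–4.
U+0F4A → 3-byte form E0 BD 8A at offsets 5–7.
U+1F3E8 → 4-byte form F0 9F 8F A8 at offsets 8–11.
U+12227 → 4-byte form F0 92 88 A7 at offsets 12–15.
Offset 14 falls in char 5's range; it's byte 3 of F0 92 88 A7 = 0x88.

0x88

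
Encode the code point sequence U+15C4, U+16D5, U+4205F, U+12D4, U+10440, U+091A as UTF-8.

U+15C4: 3-byte form → E1 97 84.
U+16D5: 3-byte form → E1 9B 95.
U+4205F: 4-byte form → F1 82 81 9F.
U+12D4: 3-byte form → E1 8B 94.
U+10440: 4-byte form → F0 90 91 80.
U+091A: 3-byte form → E0 A4 9A.
Concatenated (20 bytes): E1 97 84 E1 9B 95 F1 82 81 9F E1 8B 94 F0 90 91 80 E0 A4 9A.

E1 97 84 E1 9B 95 F1 82 81 9F E1 8B 94 F0 90 91 80 E0 A4 9A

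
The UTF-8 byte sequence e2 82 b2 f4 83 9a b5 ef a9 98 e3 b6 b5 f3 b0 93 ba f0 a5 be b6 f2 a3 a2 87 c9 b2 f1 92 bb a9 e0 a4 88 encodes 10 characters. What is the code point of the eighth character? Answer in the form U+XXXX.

U+0272

Offset 0: leading byte 0xE2 = 11100010 → 3-byte char #1 = E2 82 B2.
Offset 3: leading byte 0xF4 = 11110100 → 4-byte char #2 = F4 83 9A B5.
Offset 7: leading byte 0xEF = 11101111 → 3-byte char #3 = EF A9 98.
Offset 10: leading byte 0xE3 = 11100011 → 3-byte char #4 = E3 B6 B5.
Offset 13: leading byte 0xF3 = 11110011 → 4-byte char #5 = F3 B0 93 BA.
Offset 17: leading byte 0xF0 = 11110000 → 4-byte char #6 = F0 A5 BE B6.
Offset 21: leading byte 0xF2 = 11110010 → 4-byte char #7 = F2 A3 A2 87.
Offset 25: leading byte 0xC9 = 11001001 → 2-byte char #8 = C9 B2.
Leading byte 0xC9 = 11001001 matches 110xxxxx → 2-byte sequence.
Byte 1: 0xC9 = 11001001, payload 01001 (5 bits).
Byte 2: 0xB2 = 10110010 (10xxxxxx ✓), payload 110010.
Concatenate: 01001110010 = 0x272 (11 bits → U+0272).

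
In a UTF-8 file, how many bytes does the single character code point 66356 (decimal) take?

U+10334 = 0x10334. UTF-8 uses 1 byte below 0x80, 2 below 0x800, 3 below 0x10000, 4 up to 0x10FFFF. 0x10334 is in U+10000–U+10FFFF → 4 bytes.

4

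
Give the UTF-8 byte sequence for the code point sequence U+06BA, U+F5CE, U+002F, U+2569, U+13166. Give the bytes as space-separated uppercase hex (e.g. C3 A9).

DA BA EF 97 8E 2F E2 95 A9 F0 93 85 A6

U+06BA: 2-byte form → DA BA.
U+F5CE: 3-byte form → EF 97 8E.
U+002F: 1-byte form → 2F.
U+2569: 3-byte form → E2 95 A9.
U+13166: 4-byte form → F0 93 85 A6.
Concatenated (13 bytes): DA BA EF 97 8E 2F E2 95 A9 F0 93 85 A6.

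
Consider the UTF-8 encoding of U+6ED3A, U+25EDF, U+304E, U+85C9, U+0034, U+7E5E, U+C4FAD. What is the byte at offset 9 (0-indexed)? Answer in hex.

0x81

U+6ED3A → 4-byte form F1 AE B4 BA at offsets 0–3.
U+25EDF → 4-byte form F0 A5 BB 9F at offsets 4–7.
U+304E → 3-byte form E3 81 8E at offsets 8–10.
Offset 9 falls in char 3's range; it's byte 2 of E3 81 8E = 0x81.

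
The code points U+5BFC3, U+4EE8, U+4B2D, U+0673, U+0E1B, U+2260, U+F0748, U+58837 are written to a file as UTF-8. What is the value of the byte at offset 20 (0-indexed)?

U+5BFC3 → 4-byte form F1 9B BF 83 at offsets 0–3.
U+4EE8 → 3-byte form E4 BB A8 at offsets 4–6.
U+4B2D → 3-byte form E4 AC AD at offsets 7–9.
U+0673 → 2-byte form D9 B3 at offsets 10–11.
U+0E1B → 3-byte form E0 B8 9B at offsets 12–14.
U+2260 → 3-byte form E2 89 A0 at offsets 15–17.
U+F0748 → 4-byte form F3 B0 9D 88 at offsets 18–21.
Offset 20 falls in char 7's range; it's byte 3 of F3 B0 9D 88 = 0x9D.

0x9D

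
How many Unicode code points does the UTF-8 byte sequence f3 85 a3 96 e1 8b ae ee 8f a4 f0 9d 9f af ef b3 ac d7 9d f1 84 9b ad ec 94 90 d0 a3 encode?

9

Byte at offset 0: 0xF3 = 11110011 → 4-byte char (#1). Advance 4.
Byte at offset 4: 0xE1 = 11100001 → 3-byte char (#2). Advance 3.
Byte at offset 7: 0xEE = 11101110 → 3-byte char (#3). Advance 3.
Byte at offset 10: 0xF0 = 11110000 → 4-byte char (#4). Advance 4.
Byte at offset 14: 0xEF = 11101111 → 3-byte char (#5). Advance 3.
Byte at offset 17: 0xD7 = 11010111 → 2-byte char (#6). Advance 2.
Byte at offset 19: 0xF1 = 11110001 → 4-byte char (#7). Advance 4.
Byte at offset 23: 0xEC = 11101100 → 3-byte char (#8). Advance 3.
Byte at offset 26: 0xD0 = 11010000 → 2-byte char (#9). Advance 2.
Reached end at offset 28 after 9 code points.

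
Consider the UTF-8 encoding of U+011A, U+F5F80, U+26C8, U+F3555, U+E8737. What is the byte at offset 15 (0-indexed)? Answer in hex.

0x9C

U+011A → 2-byte form C4 9A at offsets 0–1.
U+F5F80 → 4-byte form F3 B5 BE 80 at offsets 2–5.
U+26C8 → 3-byte form E2 9B 88 at offsets 6–8.
U+F3555 → 4-byte form F3 B3 95 95 at offsets 9–12.
U+E8737 → 4-byte form F3 A8 9C B7 at offsets 13–16.
Offset 15 falls in char 5's range; it's byte 3 of F3 A8 9C B7 = 0x9C.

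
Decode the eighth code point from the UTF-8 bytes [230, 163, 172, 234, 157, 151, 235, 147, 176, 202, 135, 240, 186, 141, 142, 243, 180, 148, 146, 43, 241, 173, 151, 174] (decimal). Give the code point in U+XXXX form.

Offset 0: leading byte 0xE6 = 11100110 → 3-byte char #1 = E6 A3 AC.
Offset 3: leading byte 0xEA = 11101010 → 3-byte char #2 = EA 9D 97.
Offset 6: leading byte 0xEB = 11101011 → 3-byte char #3 = EB 93 B0.
Offset 9: leading byte 0xCA = 11001010 → 2-byte char #4 = CA 87.
Offset 11: leading byte 0xF0 = 11110000 → 4-byte char #5 = F0 BA 8D 8E.
Offset 15: leading byte 0xF3 = 11110011 → 4-byte char #6 = F3 B4 94 92.
Offset 19: leading byte 0x2B = 00101011 → 1-byte char #7 = 2B.
Offset 20: leading byte 0xF1 = 11110001 → 4-byte char #8 = F1 AD 97 AE.
Leading byte 0xF1 = 11110001 matches 11110xxx → 4-byte sequence.
Byte 1: 0xF1 = 11110001, payload 001 (3 bits).
Byte 2: 0xAD = 10101101 (10xxxxxx ✓), payload 101101.
Byte 3: 0x97 = 10010111 (10xxxxxx ✓), payload 010111.
Byte 4: 0xAE = 10101110 (10xxxxxx ✓), payload 101110.
Concatenate: 001101101010111101110 = 0x6D5EE (21 bits → U+6D5EE).

U+6D5EE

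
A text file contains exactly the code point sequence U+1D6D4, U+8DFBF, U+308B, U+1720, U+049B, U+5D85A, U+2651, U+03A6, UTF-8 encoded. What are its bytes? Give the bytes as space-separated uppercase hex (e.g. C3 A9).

F0 9D 9B 94 F2 8D BE BF E3 82 8B E1 9C A0 D2 9B F1 9D A1 9A E2 99 91 CE A6

U+1D6D4: 4-byte form → F0 9D 9B 94.
U+8DFBF: 4-byte form → F2 8D BE BF.
U+308B: 3-byte form → E3 82 8B.
U+1720: 3-byte form → E1 9C A0.
U+049B: 2-byte form → D2 9B.
U+5D85A: 4-byte form → F1 9D A1 9A.
U+2651: 3-byte form → E2 99 91.
U+03A6: 2-byte form → CE A6.
Concatenated (25 bytes): F0 9D 9B 94 F2 8D BE BF E3 82 8B E1 9C A0 D2 9B F1 9D A1 9A E2 99 91 CE A6.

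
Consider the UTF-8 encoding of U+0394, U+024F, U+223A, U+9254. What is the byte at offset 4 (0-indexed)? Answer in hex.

U+0394 → 2-byte form CE 94 at offsets 0–1.
U+024F → 2-byte form C9 8F at offsets 2–3.
U+223A → 3-byte form E2 88 BA at offsets 4–6.
Offset 4 falls in char 3's range; it's byte 1 of E2 88 BA = 0xE2.

0xE2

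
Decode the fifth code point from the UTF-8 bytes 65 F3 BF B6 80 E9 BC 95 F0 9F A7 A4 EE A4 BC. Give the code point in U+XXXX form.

Offset 0: leading byte 0x65 = 01100101 → 1-byte char #1 = 65.
Offset 1: leading byte 0xF3 = 11110011 → 4-byte char #2 = F3 BF B6 80.
Offset 5: leading byte 0xE9 = 11101001 → 3-byte char #3 = E9 BC 95.
Offset 8: leading byte 0xF0 = 11110000 → 4-byte char #4 = F0 9F A7 A4.
Offset 12: leading byte 0xEE = 11101110 → 3-byte char #5 = EE A4 BC.
Leading byte 0xEE = 11101110 matches 1110xxxx → 3-byte sequence.
Byte 1: 0xEE = 11101110, payload 1110 (4 bits).
Byte 2: 0xA4 = 10100100 (10xxxxxx ✓), payload 100100.
Byte 3: 0xBC = 10111100 (10xxxxxx ✓), payload 111100.
Concatenate: 1110100100111100 = 0xE93C (16 bits → U+E93C).

U+E93C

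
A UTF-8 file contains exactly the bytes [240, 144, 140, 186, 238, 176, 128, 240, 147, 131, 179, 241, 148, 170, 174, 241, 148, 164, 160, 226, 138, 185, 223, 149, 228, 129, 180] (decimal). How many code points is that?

8

Byte at offset 0: 0xF0 = 11110000 → 4-byte char (#1). Advance 4.
Byte at offset 4: 0xEE = 11101110 → 3-byte char (#2). Advance 3.
Byte at offset 7: 0xF0 = 11110000 → 4-byte char (#3). Advance 4.
Byte at offset 11: 0xF1 = 11110001 → 4-byte char (#4). Advance 4.
Byte at offset 15: 0xF1 = 11110001 → 4-byte char (#5). Advance 4.
Byte at offset 19: 0xE2 = 11100010 → 3-byte char (#6). Advance 3.
Byte at offset 22: 0xDF = 11011111 → 2-byte char (#7). Advance 2.
Byte at offset 24: 0xE4 = 11100100 → 3-byte char (#8). Advance 3.
Reached end at offset 27 after 8 code points.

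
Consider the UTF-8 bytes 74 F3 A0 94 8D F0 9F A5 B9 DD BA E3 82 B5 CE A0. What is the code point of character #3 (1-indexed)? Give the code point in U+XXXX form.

Offset 0: leading byte 0x74 = 01110100 → 1-byte char #1 = 74.
Offset 1: leading byte 0xF3 = 11110011 → 4-byte char #2 = F3 A0 94 8D.
Offset 5: leading byte 0xF0 = 11110000 → 4-byte char #3 = F0 9F A5 B9.
Leading byte 0xF0 = 11110000 matches 11110xxx → 4-byte sequence.
Byte 1: 0xF0 = 11110000, payload 000 (3 bits).
Byte 2: 0x9F = 10011111 (10xxxxxx ✓), payload 011111.
Byte 3: 0xA5 = 10100101 (10xxxxxx ✓), payload 100101.
Byte 4: 0xB9 = 10111001 (10xxxxxx ✓), payload 111001.
Concatenate: 000011111100101111001 = 0x1F979 (21 bits → U+1F979).

U+1F979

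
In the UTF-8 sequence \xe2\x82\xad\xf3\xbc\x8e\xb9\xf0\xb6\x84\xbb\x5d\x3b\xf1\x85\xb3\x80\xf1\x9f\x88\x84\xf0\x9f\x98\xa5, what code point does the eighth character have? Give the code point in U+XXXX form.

U+1F625

Offset 0: leading byte 0xE2 = 11100010 → 3-byte char #1 = E2 82 AD.
Offset 3: leading byte 0xF3 = 11110011 → 4-byte char #2 = F3 BC 8E B9.
Offset 7: leading byte 0xF0 = 11110000 → 4-byte char #3 = F0 B6 84 BB.
Offset 11: leading byte 0x5D = 01011101 → 1-byte char #4 = 5D.
Offset 12: leading byte 0x3B = 00111011 → 1-byte char #5 = 3B.
Offset 13: leading byte 0xF1 = 11110001 → 4-byte char #6 = F1 85 B3 80.
Offset 17: leading byte 0xF1 = 11110001 → 4-byte char #7 = F1 9F 88 84.
Offset 21: leading byte 0xF0 = 11110000 → 4-byte char #8 = F0 9F 98 A5.
Leading byte 0xF0 = 11110000 matches 11110xxx → 4-byte sequence.
Byte 1: 0xF0 = 11110000, payload 000 (3 bits).
Byte 2: 0x9F = 10011111 (10xxxxxx ✓), payload 011111.
Byte 3: 0x98 = 10011000 (10xxxxxx ✓), payload 011000.
Byte 4: 0xA5 = 10100101 (10xxxxxx ✓), payload 100101.
Concatenate: 000011111011000100101 = 0x1F625 (21 bits → U+1F625).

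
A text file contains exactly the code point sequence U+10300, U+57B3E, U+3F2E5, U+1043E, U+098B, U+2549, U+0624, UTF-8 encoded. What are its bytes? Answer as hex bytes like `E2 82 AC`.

F0 90 8C 80 F1 97 AC BE F0 BF 8B A5 F0 90 90 BE E0 A6 8B E2 95 89 D8 A4

U+10300: 4-byte form → F0 90 8C 80.
U+57B3E: 4-byte form → F1 97 AC BE.
U+3F2E5: 4-byte form → F0 BF 8B A5.
U+1043E: 4-byte form → F0 90 90 BE.
U+098B: 3-byte form → E0 A6 8B.
U+2549: 3-byte form → E2 95 89.
U+0624: 2-byte form → D8 A4.
Concatenated (24 bytes): F0 90 8C 80 F1 97 AC BE F0 BF 8B A5 F0 90 90 BE E0 A6 8B E2 95 89 D8 A4.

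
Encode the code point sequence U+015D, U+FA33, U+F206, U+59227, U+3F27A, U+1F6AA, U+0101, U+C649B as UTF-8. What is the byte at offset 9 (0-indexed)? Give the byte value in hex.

U+015D → 2-byte form C5 9D at offsets 0–1.
U+FA33 → 3-byte form EF A8 B3 at offsets 2–4.
U+F206 → 3-byte form EF 88 86 at offsets 5–7.
U+59227 → 4-byte form F1 99 88 A7 at offsets 8–11.
Offset 9 falls in char 4's range; it's byte 2 of F1 99 88 A7 = 0x99.

0x99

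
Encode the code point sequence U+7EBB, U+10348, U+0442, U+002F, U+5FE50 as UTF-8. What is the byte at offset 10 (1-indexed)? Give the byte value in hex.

0x2F

1-indexed offset 10 is 0-indexed offset 9.
U+7EBB → 3-byte form E7 BA BB at offsets 0–2.
U+10348 → 4-byte form F0 90 8D 88 at offsets 3–6.
U+0442 → 2-byte form D1 82 at offsets 7–8.
U+002F → 1-byte form 2F at offsets 9–9.
Offset 9 falls in char 4's range; it's byte 1 of 2F = 0x2F.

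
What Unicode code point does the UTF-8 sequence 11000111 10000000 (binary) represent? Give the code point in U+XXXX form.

Leading byte 0xC7 = 11000111 matches 110xxxxx → 2-byte sequence.
Byte 1: 0xC7 = 11000111, payload 00111 (5 bits).
Byte 2: 0x80 = 10000000 (10xxxxxx ✓), payload 000000.
Concatenate: 00111000000 = 0x1C0 (11 bits → U+01C0).

U+01C0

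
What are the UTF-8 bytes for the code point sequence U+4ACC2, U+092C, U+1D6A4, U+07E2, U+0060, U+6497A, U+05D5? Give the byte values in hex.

F1 8A B3 82 E0 A4 AC F0 9D 9A A4 DF A2 60 F1 A4 A5 BA D7 95

U+4ACC2: 4-byte form → F1 8A B3 82.
U+092C: 3-byte form → E0 A4 AC.
U+1D6A4: 4-byte form → F0 9D 9A A4.
U+07E2: 2-byte form → DF A2.
U+0060: 1-byte form → 60.
U+6497A: 4-byte form → F1 A4 A5 BA.
U+05D5: 2-byte form → D7 95.
Concatenated (20 bytes): F1 8A B3 82 E0 A4 AC F0 9D 9A A4 DF A2 60 F1 A4 A5 BA D7 95.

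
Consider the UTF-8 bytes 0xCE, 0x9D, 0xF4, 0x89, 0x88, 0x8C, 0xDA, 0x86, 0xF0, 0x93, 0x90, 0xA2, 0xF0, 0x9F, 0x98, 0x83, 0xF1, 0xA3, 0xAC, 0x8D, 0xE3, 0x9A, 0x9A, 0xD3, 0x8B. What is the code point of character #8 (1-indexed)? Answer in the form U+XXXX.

U+04CB

Offset 0: leading byte 0xCE = 11001110 → 2-byte char #1 = CE 9D.
Offset 2: leading byte 0xF4 = 11110100 → 4-byte char #2 = F4 89 88 8C.
Offset 6: leading byte 0xDA = 11011010 → 2-byte char #3 = DA 86.
Offset 8: leading byte 0xF0 = 11110000 → 4-byte char #4 = F0 93 90 A2.
Offset 12: leading byte 0xF0 = 11110000 → 4-byte char #5 = F0 9F 98 83.
Offset 16: leading byte 0xF1 = 11110001 → 4-byte char #6 = F1 A3 AC 8D.
Offset 20: leading byte 0xE3 = 11100011 → 3-byte char #7 = E3 9A 9A.
Offset 23: leading byte 0xD3 = 11010011 → 2-byte char #8 = D3 8B.
Leading byte 0xD3 = 11010011 matches 110xxxxx → 2-byte sequence.
Byte 1: 0xD3 = 11010011, payload 10011 (5 bits).
Byte 2: 0x8B = 10001011 (10xxxxxx ✓), payload 001011.
Concatenate: 10011001011 = 0x4CB (11 bits → U+04CB).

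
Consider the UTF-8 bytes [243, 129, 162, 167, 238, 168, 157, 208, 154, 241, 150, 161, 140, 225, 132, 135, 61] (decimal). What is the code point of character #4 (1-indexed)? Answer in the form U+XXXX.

U+5684C

Offset 0: leading byte 0xF3 = 11110011 → 4-byte char #1 = F3 81 A2 A7.
Offset 4: leading byte 0xEE = 11101110 → 3-byte char #2 = EE A8 9D.
Offset 7: leading byte 0xD0 = 11010000 → 2-byte char #3 = D0 9A.
Offset 9: leading byte 0xF1 = 11110001 → 4-byte char #4 = F1 96 A1 8C.
Leading byte 0xF1 = 11110001 matches 11110xxx → 4-byte sequence.
Byte 1: 0xF1 = 11110001, payload 001 (3 bits).
Byte 2: 0x96 = 10010110 (10xxxxxx ✓), payload 010110.
Byte 3: 0xA1 = 10100001 (10xxxxxx ✓), payload 100001.
Byte 4: 0x8C = 10001100 (10xxxxxx ✓), payload 001100.
Concatenate: 001010110100001001100 = 0x5684C (21 bits → U+5684C).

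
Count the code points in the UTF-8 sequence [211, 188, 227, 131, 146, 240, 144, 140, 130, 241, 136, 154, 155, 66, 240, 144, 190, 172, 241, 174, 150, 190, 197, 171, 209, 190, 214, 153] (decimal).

10

Byte at offset 0: 0xD3 = 11010011 → 2-byte char (#1). Advance 2.
Byte at offset 2: 0xE3 = 11100011 → 3-byte char (#2). Advance 3.
Byte at offset 5: 0xF0 = 11110000 → 4-byte char (#3). Advance 4.
Byte at offset 9: 0xF1 = 11110001 → 4-byte char (#4). Advance 4.
Byte at offset 13: 0x42 = 01000010 → 1-byte char (#5). Advance 1.
Byte at offset 14: 0xF0 = 11110000 → 4-byte char (#6). Advance 4.
Byte at offset 18: 0xF1 = 11110001 → 4-byte char (#7). Advance 4.
Byte at offset 22: 0xC5 = 11000101 → 2-byte char (#8). Advance 2.
Byte at offset 24: 0xD1 = 11010001 → 2-byte char (#9). Advance 2.
Byte at offset 26: 0xD6 = 11010110 → 2-byte char (#10). Advance 2.
Reached end at offset 28 after 10 code points.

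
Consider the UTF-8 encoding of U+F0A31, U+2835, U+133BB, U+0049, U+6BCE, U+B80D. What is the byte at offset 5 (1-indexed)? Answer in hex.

1-indexed offset 5 is 0-indexed offset 4.
U+F0A31 → 4-byte form F3 B0 A8 B1 at offsets 0–3.
U+2835 → 3-byte form E2 A0 B5 at offsets 4–6.
Offset 4 falls in char 2's range; it's byte 1 of E2 A0 B5 = 0xE2.

0xE2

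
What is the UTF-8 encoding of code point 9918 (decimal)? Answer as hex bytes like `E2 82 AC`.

E2 9A BE

U+26BE = 0x26BE = 9918 decimal. In range U+0800–U+FFFF → 3-byte form: 1110xxxx 10xxxxxx 10xxxxxx.
Binary (16 bits): 0010011010111110.
Split 4+6+6: 0010 | 011010 | 111110.
Byte 1: 11100010 = 0xE2.
Byte 2: 10011010 = 0x9A.
Byte 3: 10111110 = 0xBE.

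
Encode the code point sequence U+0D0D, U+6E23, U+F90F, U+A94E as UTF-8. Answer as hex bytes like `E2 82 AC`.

E0 B4 8D E6 B8 A3 EF A4 8F EA A5 8E

U+0D0D: 3-byte form → E0 B4 8D.
U+6E23: 3-byte form → E6 B8 A3.
U+F90F: 3-byte form → EF A4 8F.
U+A94E: 3-byte form → EA A5 8E.
Concatenated (12 bytes): E0 B4 8D E6 B8 A3 EF A4 8F EA A5 8E.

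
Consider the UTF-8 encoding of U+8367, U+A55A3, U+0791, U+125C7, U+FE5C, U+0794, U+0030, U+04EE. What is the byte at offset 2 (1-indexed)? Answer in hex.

0x8D

1-indexed offset 2 is 0-indexed offset 1.
U+8367 → 3-byte form E8 8D A7 at offsets 0–2.
Offset 1 falls in char 1's range; it's byte 2 of E8 8D A7 = 0x8D.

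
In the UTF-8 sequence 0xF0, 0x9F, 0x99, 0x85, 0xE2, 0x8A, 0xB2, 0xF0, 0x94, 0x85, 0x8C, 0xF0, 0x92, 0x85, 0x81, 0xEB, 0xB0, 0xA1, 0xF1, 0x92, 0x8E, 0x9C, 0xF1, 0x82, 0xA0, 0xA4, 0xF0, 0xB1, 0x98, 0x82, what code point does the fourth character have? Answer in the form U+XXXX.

U+12141

Offset 0: leading byte 0xF0 = 11110000 → 4-byte char #1 = F0 9F 99 85.
Offset 4: leading byte 0xE2 = 11100010 → 3-byte char #2 = E2 8A B2.
Offset 7: leading byte 0xF0 = 11110000 → 4-byte char #3 = F0 94 85 8C.
Offset 11: leading byte 0xF0 = 11110000 → 4-byte char #4 = F0 92 85 81.
Leading byte 0xF0 = 11110000 matches 11110xxx → 4-byte sequence.
Byte 1: 0xF0 = 11110000, payload 000 (3 bits).
Byte 2: 0x92 = 10010010 (10xxxxxx ✓), payload 010010.
Byte 3: 0x85 = 10000101 (10xxxxxx ✓), payload 000101.
Byte 4: 0x81 = 10000001 (10xxxxxx ✓), payload 000001.
Concatenate: 000010010000101000001 = 0x12141 (21 bits → U+12141).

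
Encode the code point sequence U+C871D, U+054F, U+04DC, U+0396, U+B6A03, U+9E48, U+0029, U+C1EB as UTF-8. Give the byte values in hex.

U+C871D: 4-byte form → F3 88 9C 9D.
U+054F: 2-byte form → D5 8F.
U+04DC: 2-byte form → D3 9C.
U+0396: 2-byte form → CE 96.
U+B6A03: 4-byte form → F2 B6 A8 83.
U+9E48: 3-byte form → E9 B9 88.
U+0029: 1-byte form → 29.
U+C1EB: 3-byte form → EC 87 AB.
Concatenated (21 bytes): F3 88 9C 9D D5 8F D3 9C CE 96 F2 B6 A8 83 E9 B9 88 29 EC 87 AB.

F3 88 9C 9D D5 8F D3 9C CE 96 F2 B6 A8 83 E9 B9 88 29 EC 87 AB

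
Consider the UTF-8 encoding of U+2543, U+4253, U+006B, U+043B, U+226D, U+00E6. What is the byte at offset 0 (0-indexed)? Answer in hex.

0xE2

U+2543 → 3-byte form E2 95 83 at offsets 0–2.
Offset 0 falls in char 1's range; it's byte 1 of E2 95 83 = 0xE2.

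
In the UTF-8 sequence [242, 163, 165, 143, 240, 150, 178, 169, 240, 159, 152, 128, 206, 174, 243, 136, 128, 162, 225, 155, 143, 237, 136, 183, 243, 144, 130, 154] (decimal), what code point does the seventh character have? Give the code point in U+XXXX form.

U+D237

Offset 0: leading byte 0xF2 = 11110010 → 4-byte char #1 = F2 A3 A5 8F.
Offset 4: leading byte 0xF0 = 11110000 → 4-byte char #2 = F0 96 B2 A9.
Offset 8: leading byte 0xF0 = 11110000 → 4-byte char #3 = F0 9F 98 80.
Offset 12: leading byte 0xCE = 11001110 → 2-byte char #4 = CE AE.
Offset 14: leading byte 0xF3 = 11110011 → 4-byte char #5 = F3 88 80 A2.
Offset 18: leading byte 0xE1 = 11100001 → 3-byte char #6 = E1 9B 8F.
Offset 21: leading byte 0xED = 11101101 → 3-byte char #7 = ED 88 B7.
Leading byte 0xED = 11101101 matches 1110xxxx → 3-byte sequence.
Byte 1: 0xED = 11101101, payload 1101 (4 bits).
Byte 2: 0x88 = 10001000 (10xxxxxx ✓), payload 001000.
Byte 3: 0xB7 = 10110111 (10xxxxxx ✓), payload 110111.
Concatenate: 1101001000110111 = 0xD237 (16 bits → U+D237).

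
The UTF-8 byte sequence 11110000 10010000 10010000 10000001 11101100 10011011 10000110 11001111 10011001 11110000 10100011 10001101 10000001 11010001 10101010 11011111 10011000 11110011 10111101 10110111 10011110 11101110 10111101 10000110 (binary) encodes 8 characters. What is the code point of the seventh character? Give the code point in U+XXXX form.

Offset 0: leading byte 0xF0 = 11110000 → 4-byte char #1 = F0 90 90 81.
Offset 4: leading byte 0xEC = 11101100 → 3-byte char #2 = EC 9B 86.
Offset 7: leading byte 0xCF = 11001111 → 2-byte char #3 = CF 99.
Offset 9: leading byte 0xF0 = 11110000 → 4-byte char #4 = F0 A3 8D 81.
Offset 13: leading byte 0xD1 = 11010001 → 2-byte char #5 = D1 AA.
Offset 15: leading byte 0xDF = 11011111 → 2-byte char #6 = DF 98.
Offset 17: leading byte 0xF3 = 11110011 → 4-byte char #7 = F3 BD B7 9E.
Leading byte 0xF3 = 11110011 matches 11110xxx → 4-byte sequence.
Byte 1: 0xF3 = 11110011, payload 011 (3 bits).
Byte 2: 0xBD = 10111101 (10xxxxxx ✓), payload 111101.
Byte 3: 0xB7 = 10110111 (10xxxxxx ✓), payload 110111.
Byte 4: 0x9E = 10011110 (10xxxxxx ✓), payload 011110.
Concatenate: 011111101110111011110 = 0xFDDDE (21 bits → U+FDDDE).

U+FDDDE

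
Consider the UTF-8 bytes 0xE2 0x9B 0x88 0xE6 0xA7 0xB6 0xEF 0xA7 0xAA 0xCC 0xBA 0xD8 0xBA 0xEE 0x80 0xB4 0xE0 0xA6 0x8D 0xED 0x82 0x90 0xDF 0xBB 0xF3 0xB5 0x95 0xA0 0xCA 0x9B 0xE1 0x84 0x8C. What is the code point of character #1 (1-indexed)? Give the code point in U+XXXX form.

Offset 0: leading byte 0xE2 = 11100010 → 3-byte char #1 = E2 9B 88.
Leading byte 0xE2 = 11100010 matches 1110xxxx → 3-byte sequence.
Byte 1: 0xE2 = 11100010, payload 0010 (4 bits).
Byte 2: 0x9B = 10011011 (10xxxxxx ✓), payload 011011.
Byte 3: 0x88 = 10001000 (10xxxxxx ✓), payload 001000.
Concatenate: 0010011011001000 = 0x26C8 (16 bits → U+26C8).

U+26C8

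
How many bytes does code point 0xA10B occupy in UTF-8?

U+A10B = 0xA10B. UTF-8 uses 1 byte below 0x80, 2 below 0x800, 3 below 0x10000, 4 up to 0x10FFFF. 0xA10B is in U+0800–U+FFFF → 3 bytes.

3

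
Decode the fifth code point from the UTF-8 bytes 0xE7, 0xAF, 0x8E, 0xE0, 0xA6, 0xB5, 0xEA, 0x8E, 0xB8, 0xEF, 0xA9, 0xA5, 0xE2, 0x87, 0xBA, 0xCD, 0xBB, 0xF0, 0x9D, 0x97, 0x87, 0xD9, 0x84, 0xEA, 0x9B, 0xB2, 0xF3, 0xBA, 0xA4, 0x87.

Offset 0: leading byte 0xE7 = 11100111 → 3-byte char #1 = E7 AF 8E.
Offset 3: leading byte 0xE0 = 11100000 → 3-byte char #2 = E0 A6 B5.
Offset 6: leading byte 0xEA = 11101010 → 3-byte char #3 = EA 8E B8.
Offset 9: leading byte 0xEF = 11101111 → 3-byte char #4 = EF A9 A5.
Offset 12: leading byte 0xE2 = 11100010 → 3-byte char #5 = E2 87 BA.
Leading byte 0xE2 = 11100010 matches 1110xxxx → 3-byte sequence.
Byte 1: 0xE2 = 11100010, payload 0010 (4 bits).
Byte 2: 0x87 = 10000111 (10xxxxxx ✓), payload 000111.
Byte 3: 0xBA = 10111010 (10xxxxxx ✓), payload 111010.
Concatenate: 0010000111111010 = 0x21FA (16 bits → U+21FA).

U+21FA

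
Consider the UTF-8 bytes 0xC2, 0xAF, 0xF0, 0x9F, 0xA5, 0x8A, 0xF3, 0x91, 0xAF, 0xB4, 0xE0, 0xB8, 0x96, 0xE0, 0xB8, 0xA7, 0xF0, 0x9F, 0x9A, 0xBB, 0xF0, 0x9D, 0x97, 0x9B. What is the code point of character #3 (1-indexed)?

Offset 0: leading byte 0xC2 = 11000010 → 2-byte char #1 = C2 AF.
Offset 2: leading byte 0xF0 = 11110000 → 4-byte char #2 = F0 9F A5 8A.
Offset 6: leading byte 0xF3 = 11110011 → 4-byte char #3 = F3 91 AF B4.
Leading byte 0xF3 = 11110011 matches 11110xxx → 4-byte sequence.
Byte 1: 0xF3 = 11110011, payload 011 (3 bits).
Byte 2: 0x91 = 10010001 (10xxxxxx ✓), payload 010001.
Byte 3: 0xAF = 10101111 (10xxxxxx ✓), payload 101111.
Byte 4: 0xB4 = 10110100 (10xxxxxx ✓), payload 110100.
Concatenate: 011010001101111110100 = 0xD1BF4 (21 bits → U+D1BF4).

U+D1BF4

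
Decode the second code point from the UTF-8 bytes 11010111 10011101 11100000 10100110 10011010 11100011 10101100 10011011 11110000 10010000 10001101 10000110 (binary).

U+099A

Offset 0: leading byte 0xD7 = 11010111 → 2-byte char #1 = D7 9D.
Offset 2: leading byte 0xE0 = 11100000 → 3-byte char #2 = E0 A6 9A.
Leading byte 0xE0 = 11100000 matches 1110xxxx → 3-byte sequence.
Byte 1: 0xE0 = 11100000, payload 0000 (4 bits).
Byte 2: 0xA6 = 10100110 (10xxxxxx ✓), payload 100110.
Byte 3: 0x9A = 10011010 (10xxxxxx ✓), payload 011010.
Concatenate: 0000100110011010 = 0x99A (16 bits → U+099A).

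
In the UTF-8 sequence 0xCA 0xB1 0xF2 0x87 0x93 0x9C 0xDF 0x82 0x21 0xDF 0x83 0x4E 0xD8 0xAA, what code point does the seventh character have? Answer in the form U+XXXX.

U+062A

Offset 0: leading byte 0xCA = 11001010 → 2-byte char #1 = CA B1.
Offset 2: leading byte 0xF2 = 11110010 → 4-byte char #2 = F2 87 93 9C.
Offset 6: leading byte 0xDF = 11011111 → 2-byte char #3 = DF 82.
Offset 8: leading byte 0x21 = 00100001 → 1-byte char #4 = 21.
Offset 9: leading byte 0xDF = 11011111 → 2-byte char #5 = DF 83.
Offset 11: leading byte 0x4E = 01001110 → 1-byte char #6 = 4E.
Offset 12: leading byte 0xD8 = 11011000 → 2-byte char #7 = D8 AA.
Leading byte 0xD8 = 11011000 matches 110xxxxx → 2-byte sequence.
Byte 1: 0xD8 = 11011000, payload 11000 (5 bits).
Byte 2: 0xAA = 10101010 (10xxxxxx ✓), payload 101010.
Concatenate: 11000101010 = 0x62A (11 bits → U+062A).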